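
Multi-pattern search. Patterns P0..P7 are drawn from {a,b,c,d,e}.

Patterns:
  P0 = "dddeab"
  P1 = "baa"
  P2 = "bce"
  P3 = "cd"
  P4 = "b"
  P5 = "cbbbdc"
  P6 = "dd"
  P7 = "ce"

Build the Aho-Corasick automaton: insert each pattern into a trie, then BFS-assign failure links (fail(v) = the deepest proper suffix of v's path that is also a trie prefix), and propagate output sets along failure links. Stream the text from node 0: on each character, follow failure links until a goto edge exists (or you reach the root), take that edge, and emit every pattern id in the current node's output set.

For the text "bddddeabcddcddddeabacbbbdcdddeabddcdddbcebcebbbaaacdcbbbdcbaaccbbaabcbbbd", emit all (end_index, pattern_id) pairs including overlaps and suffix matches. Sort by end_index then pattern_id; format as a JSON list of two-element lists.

Build:
Trie (insert patterns):
  n0 'ε': b→7 c→12 d→1
  n1 'd': d→2
  n2 'dd': d→3  [P6 ends]
  n3 'ddd': e→4
  n4 'ddde': a→5
  n5 'dddea': b→6
  n6 'dddeab': ·  [P0 ends]
  n7 'b': a→8 c→10  [P4 ends]
  n8 'ba': a→9
  n9 'baa': ·  [P1 ends]
  n10 'bc': e→11
  n11 'bce': ·  [P2 ends]
  n12 'c': b→14 d→13 e→19
  n13 'cd': ·  [P3 ends]
  n14 'cb': b→15
  n15 'cbb': b→16
  n16 'cbbb': d→17
  n17 'cbbbd': c→18
  n18 'cbbbdc': ·  [P5 ends]
  n19 'ce': ·  [P7 ends]

Failure links (BFS by depth):
  n1('d'): parent n0 fail=0; on 'd' 0 → fail=0;  out ∅∪∅=∅
  n7('b'): parent n0 fail=0; on 'b' 0 → fail=0;  out {4}∪∅={4}
  n12('c'): parent n0 fail=0; on 'c' 0 → fail=0;  out ∅∪∅=∅
  n2('dd'): parent n1 fail=0; on 'd' 0 → fail=1;  out {6}∪∅={6}
  n8('ba'): parent n7 fail=0; on 'a' 0 → fail=0;  out ∅∪∅=∅
  n10('bc'): parent n7 fail=0; on 'c' 0 → fail=12;  out ∅∪∅=∅
  n13('cd'): parent n12 fail=0; on 'd' 0 → fail=1;  out {3}∪∅={3}
  n14('cb'): parent n12 fail=0; on 'b' 0 → fail=7;  out ∅∪{4}={4}
  n19('ce'): parent n12 fail=0; on 'e' 0 → fail=0;  out {7}∪∅={7}
  n3('ddd'): parent n2 fail=1; on 'd' 1 → fail=2;  out ∅∪{6}={6}
  n9('baa'): parent n8 fail=0; on 'a' 0 → fail=0;  out {1}∪∅={1}
  n11('bce'): parent n10 fail=12; on 'e' 12 → fail=19;  out {2}∪{7}={2,7}
  n15('cbb'): parent n14 fail=7; on 'b' 7→0 → fail=7;  out ∅∪{4}={4}
  n4('ddde'): parent n3 fail=2; on 'e' 2→1→0 → fail=0;  out ∅∪∅=∅
  n16('cbbb'): parent n15 fail=7; on 'b' 7→0 → fail=7;  out ∅∪{4}={4}
  n5('dddea'): parent n4 fail=0; on 'a' 0 → fail=0;  out ∅∪∅=∅
  n17('cbbbd'): parent n16 fail=7; on 'd' 7→0 → fail=1;  out ∅∪∅=∅
  n6('dddeab'): parent n5 fail=0; on 'b' 0 → fail=7;  out {0}∪{4}={0,4}
  n18('cbbbdc'): parent n17 fail=1; on 'c' 1→0 → fail=12;  out {5}∪∅={5}

Scan:
pos 0 'b': at 7  emit P4@[0:0]
pos 1 'd': at 1 (via fail)
pos 2 'd': at 2  emit P6@[1:2]
pos 3 'd': at 3  emit P6@[2:3]
pos 4 'd': at 3 (via fail)  emit P6@[3:4]
pos 5 'e': at 4
pos 6 'a': at 5
pos 7 'b': at 6  emit P0@[2:7],P4@[7:7]
pos 8 'c': at 10 (via fail)
pos 9 'd': at 13 (via fail)  emit P3@[8:9]
pos 10 'd': at 2 (via fail)  emit P6@[9:10]
pos 11 'c': at 12 (via fail)
pos 12 'd': at 13  emit P3@[11:12]
pos 13 'd': at 2 (via fail)  emit P6@[12:13]
pos 14 'd': at 3  emit P6@[13:14]
pos 15 'd': at 3 (via fail)  emit P6@[14:15]
pos 16 'e': at 4
pos 17 'a': at 5
pos 18 'b': at 6  emit P0@[13:18],P4@[18:18]
pos 19 'a': at 8 (via fail)
pos 20 'c': at 12 (via fail)
pos 21 'b': at 14  emit P4@[21:21]
pos 22 'b': at 15  emit P4@[22:22]
pos 23 'b': at 16  emit P4@[23:23]
pos 24 'd': at 17
pos 25 'c': at 18  emit P5@[20:25]
pos 26 'd': at 13 (via fail)  emit P3@[25:26]
pos 27 'd': at 2 (via fail)  emit P6@[26:27]
pos 28 'd': at 3  emit P6@[27:28]
pos 29 'e': at 4
pos 30 'a': at 5
pos 31 'b': at 6  emit P0@[26:31],P4@[31:31]
pos 32 'd': at 1 (via fail)
pos 33 'd': at 2  emit P6@[32:33]
pos 34 'c': at 12 (via fail)
pos 35 'd': at 13  emit P3@[34:35]
pos 36 'd': at 2 (via fail)  emit P6@[35:36]
pos 37 'd': at 3  emit P6@[36:37]
pos 38 'b': at 7 (via fail)  emit P4@[38:38]
pos 39 'c': at 10
pos 40 'e': at 11  emit P2@[38:40],P7@[39:40]
pos 41 'b': at 7 (via fail)  emit P4@[41:41]
pos 42 'c': at 10
pos 43 'e': at 11  emit P2@[41:43],P7@[42:43]
pos 44 'b': at 7 (via fail)  emit P4@[44:44]
pos 45 'b': at 7 (via fail)  emit P4@[45:45]
pos 46 'b': at 7 (via fail)  emit P4@[46:46]
pos 47 'a': at 8
pos 48 'a': at 9  emit P1@[46:48]
pos 49 'a': at 0 (via fail)
pos 50 'c': at 12
pos 51 'd': at 13  emit P3@[50:51]
pos 52 'c': at 12 (via fail)
pos 53 'b': at 14  emit P4@[53:53]
pos 54 'b': at 15  emit P4@[54:54]
pos 55 'b': at 16  emit P4@[55:55]
pos 56 'd': at 17
pos 57 'c': at 18  emit P5@[52:57]
pos 58 'b': at 14 (via fail)  emit P4@[58:58]
pos 59 'a': at 8 (via fail)
pos 60 'a': at 9  emit P1@[58:60]
pos 61 'c': at 12 (via fail)
pos 62 'c': at 12 (via fail)
pos 63 'b': at 14  emit P4@[63:63]
pos 64 'b': at 15  emit P4@[64:64]
pos 65 'a': at 8 (via fail)
pos 66 'a': at 9  emit P1@[64:66]
pos 67 'b': at 7 (via fail)  emit P4@[67:67]
pos 68 'c': at 10
pos 69 'b': at 14 (via fail)  emit P4@[69:69]
pos 70 'b': at 15  emit P4@[70:70]
pos 71 'b': at 16  emit P4@[71:71]
pos 72 'd': at 17

Matches: [[0,4],[2,6],[3,6],[4,6],[7,0],[7,4],[9,3],[10,6],[12,3],[13,6],[14,6],[15,6],[18,0],[18,4],[21,4],[22,4],[23,4],[25,5],[26,3],[27,6],[28,6],[31,0],[31,4],[33,6],[35,3],[36,6],[37,6],[38,4],[40,2],[40,7],[41,4],[43,2],[43,7],[44,4],[45,4],[46,4],[48,1],[51,3],[53,4],[54,4],[55,4],[57,5],[58,4],[60,1],[63,4],[64,4],[66,1],[67,4],[69,4],[70,4],[71,4]]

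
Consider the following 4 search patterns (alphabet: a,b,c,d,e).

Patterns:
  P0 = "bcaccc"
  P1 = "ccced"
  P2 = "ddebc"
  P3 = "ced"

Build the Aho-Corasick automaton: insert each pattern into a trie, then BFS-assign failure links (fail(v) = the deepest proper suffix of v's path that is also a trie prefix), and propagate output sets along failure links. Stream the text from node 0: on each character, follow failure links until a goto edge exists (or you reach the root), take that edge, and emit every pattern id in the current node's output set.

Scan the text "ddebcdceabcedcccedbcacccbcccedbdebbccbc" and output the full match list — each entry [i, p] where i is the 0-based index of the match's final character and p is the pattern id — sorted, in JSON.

Build:
Trie nodes:
  n0 'ε': b→1 c→7 d→12
  n1 'b': c→2
  n2 'bc': a→3
  n3 'bca': c→4
  n4 'bcac': c→5
  n5 'bcacc': c→6
  n6 'bcaccc': ·  ←P0
  n7 'c': c→8 e→17
  n8 'cc': c→9
  n9 'ccc': e→10
  n10 'ccce': d→11
  n11 'ccced': ·  ←P1
  n12 'd': d→13
  n13 'dd': e→14
  n14 'dde': b→15
  n15 'ddeb': c→16
  n16 'ddebc': ·  ←P2
  n17 'ce': d→18
  n18 'ced': ·  ←P3

BFS fail/out derivation:
  fail(1) 'b': from fail(0)=0 chase 'b': 0 ⇒ 0;  out=∅∪out(0)=∅
  fail(7) 'c': from fail(0)=0 chase 'c': 0 ⇒ 0;  out=∅∪out(0)=∅
  fail(12) 'd': from fail(0)=0 chase 'd': 0 ⇒ 0;  out=∅∪out(0)=∅
  fail(2) 'bc': from fail(1)=0 chase 'c': 0 ⇒ 7;  out=∅∪out(7)=∅
  fail(8) 'cc': from fail(7)=0 chase 'c': 0 ⇒ 7;  out=∅∪out(7)=∅
  fail(13) 'dd': from fail(12)=0 chase 'd': 0 ⇒ 12;  out=∅∪out(12)=∅
  fail(17) 'ce': from fail(7)=0 chase 'e': 0 ⇒ 0;  out=∅∪out(0)=∅
  fail(3) 'bca': from fail(2)=7 chase 'a': 7→0 ⇒ 0;  out=∅∪out(0)=∅
  fail(9) 'ccc': from fail(8)=7 chase 'c': 7 ⇒ 8;  out=∅∪out(8)=∅
  fail(14) 'dde': from fail(13)=12 chase 'e': 12→0 ⇒ 0;  out=∅∪out(0)=∅
  fail(18) 'ced': from fail(17)=0 chase 'd': 0 ⇒ 12;  out={3}∪out(12)={3}
  fail(4) 'bcac': from fail(3)=0 chase 'c': 0 ⇒ 7;  out=∅∪out(7)=∅
  fail(10) 'ccce': from fail(9)=8 chase 'e': 8→7 ⇒ 17;  out=∅∪out(17)=∅
  fail(15) 'ddeb': from fail(14)=0 chase 'b': 0 ⇒ 1;  out=∅∪out(1)=∅
  fail(5) 'bcacc': from fail(4)=7 chase 'c': 7 ⇒ 8;  out=∅∪out(8)=∅
  fail(11) 'ccced': from fail(10)=17 chase 'd': 17 ⇒ 18;  out={1}∪out(18)={1,3}
  fail(16) 'ddebc': from fail(15)=1 chase 'c': 1 ⇒ 2;  out={2}∪out(2)={2}
  fail(6) 'bcaccc': from fail(5)=8 chase 'c': 8 ⇒ 9;  out={0}∪out(9)={0}

Scan:
i=0 'd': node 0→12
i=1 'd': node 12→13
i=2 'e': node 13→14
i=3 'b': node 14→15
i=4 'c': node 15→16  → match P2@[0:4]
i=5 'd': node 16→12 (via fail)
i=6 'c': node 12→7 (via fail)
i=7 'e': node 7→17
i=8 'a': node 17→0 (via fail)
i=9 'b': node 0→1
i=10 'c': node 1→2
i=11 'e': node 2→17 (via fail)
i=12 'd': node 17→18  → match P3@[10:12]
i=13 'c': node 18→7 (via fail)
i=14 'c': node 7→8
i=15 'c': node 8→9
i=16 'e': node 9→10
i=17 'd': node 10→11  → match P1@[13:17],P3@[15:17]
i=18 'b': node 11→1 (via fail)
i=19 'c': node 1→2
i=20 'a': node 2→3
i=21 'c': node 3→4
i=22 'c': node 4→5
i=23 'c': node 5→6  → match P0@[18:23]
i=24 'b': node 6→1 (via fail)
i=25 'c': node 1→2
i=26 'c': node 2→8 (via fail)
i=27 'c': node 8→9
i=28 'e': node 9→10
i=29 'd': node 10→11  → match P1@[25:29],P3@[27:29]
i=30 'b': node 11→1 (via fail)
i=31 'd': node 1→12 (via fail)
i=32 'e': node 12→0 (via fail)
i=33 'b': node 0→1
i=34 'b': node 1→1 (via fail)
i=35 'c': node 1→2
i=36 'c': node 2→8 (via fail)
i=37 'b': node 8→1 (via fail)
i=38 'c': node 1→2

All matches (sorted): [[4,2],[12,3],[17,1],[17,3],[23,0],[29,1],[29,3]]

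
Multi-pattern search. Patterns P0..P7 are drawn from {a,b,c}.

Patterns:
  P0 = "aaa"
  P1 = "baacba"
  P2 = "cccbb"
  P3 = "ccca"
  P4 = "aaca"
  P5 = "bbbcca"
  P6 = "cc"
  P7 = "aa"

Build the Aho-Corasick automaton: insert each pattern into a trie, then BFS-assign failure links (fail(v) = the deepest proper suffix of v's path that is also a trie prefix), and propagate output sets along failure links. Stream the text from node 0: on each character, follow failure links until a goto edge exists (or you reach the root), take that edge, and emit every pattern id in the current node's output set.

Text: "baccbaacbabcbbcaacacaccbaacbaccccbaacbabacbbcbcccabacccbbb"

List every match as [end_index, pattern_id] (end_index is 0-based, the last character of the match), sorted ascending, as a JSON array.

Build automaton:
Trie (insert patterns):
  0='ε' goto a→1 b→4 c→10
  1='a' goto a→2
  2='aa' goto a→3 c→16  [P7 ends]
  3='aaa' goto ·  [P0 ends]
  4='b' goto a→5 b→18
  5='ba' goto a→6
  6='baa' goto c→7
  7='baac' goto b→8
  8='baacb' goto a→9
  9='baacba' goto ·  [P1 ends]
  10='c' goto c→11
  11='cc' goto c→12  [P6 ends]
  12='ccc' goto a→15 b→13
  13='cccb' goto b→14
  14='cccbb' goto ·  [P2 ends]
  15='ccca' goto ·  [P3 ends]
  16='aac' goto a→17
  17='aaca' goto ·  [P4 ends]
  18='bb' goto b→19
  19='bbb' goto c→20
  20='bbbc' goto c→21
  21='bbbcc' goto a→22
  22='bbbcca' goto ·  [P5 ends]

Failure links (BFS by depth):
  fail(1) 'a': from fail(0)=0 chase 'a': 0 ⇒ 0;  out=∅∪out(0)=∅
  fail(4) 'b': from fail(0)=0 chase 'b': 0 ⇒ 0;  out=∅∪out(0)=∅
  fail(10) 'c': from fail(0)=0 chase 'c': 0 ⇒ 0;  out=∅∪out(0)=∅
  fail(2) 'aa': from fail(1)=0 chase 'a': 0 ⇒ 1;  out={7}∪out(1)={7}
  fail(5) 'ba': from fail(4)=0 chase 'a': 0 ⇒ 1;  out=∅∪out(1)=∅
  fail(11) 'cc': from fail(10)=0 chase 'c': 0 ⇒ 10;  out={6}∪out(10)={6}
  fail(18) 'bb': from fail(4)=0 chase 'b': 0 ⇒ 4;  out=∅∪out(4)=∅
  fail(3) 'aaa': from fail(2)=1 chase 'a': 1 ⇒ 2;  out={0}∪out(2)={0,7}
  fail(6) 'baa': from fail(5)=1 chase 'a': 1 ⇒ 2;  out=∅∪out(2)={7}
  fail(12) 'ccc': from fail(11)=10 chase 'c': 10 ⇒ 11;  out=∅∪out(11)={6}
  fail(16) 'aac': from fail(2)=1 chase 'c': 1→0 ⇒ 10;  out=∅∪out(10)=∅
  fail(19) 'bbb': from fail(18)=4 chase 'b': 4 ⇒ 18;  out=∅∪out(18)=∅
  fail(7) 'baac': from fail(6)=2 chase 'c': 2 ⇒ 16;  out=∅∪out(16)=∅
  fail(13) 'cccb': from fail(12)=11 chase 'b': 11→10→0 ⇒ 4;  out=∅∪out(4)=∅
  fail(15) 'ccca': from fail(12)=11 chase 'a': 11→10→0 ⇒ 1;  out={3}∪out(1)={3}
  fail(17) 'aaca': from fail(16)=10 chase 'a': 10→0 ⇒ 1;  out={4}∪out(1)={4}
  fail(20) 'bbbc': from fail(19)=18 chase 'c': 18→4→0 ⇒ 10;  out=∅∪out(10)=∅
  fail(8) 'baacb': from fail(7)=16 chase 'b': 16→10→0 ⇒ 4;  out=∅∪out(4)=∅
  fail(14) 'cccbb': from fail(13)=4 chase 'b': 4 ⇒ 18;  out={2}∪out(18)={2}
  fail(21) 'bbbcc': from fail(20)=10 chase 'c': 10 ⇒ 11;  out=∅∪out(11)={6}
  fail(9) 'baacba': from fail(8)=4 chase 'a': 4 ⇒ 5;  out={1}∪out(5)={1}
  fail(22) 'bbbcca': from fail(21)=11 chase 'a': 11→10→0 ⇒ 1;  out={5}∪out(1)={5}

Run:
pos 0 'b': at 4
pos 1 'a': at 5
pos 2 'c': at 10 (fail-walked)
pos 3 'c': at 11  → match P6@[2:3]
pos 4 'b': at 4 (fail-walked)
pos 5 'a': at 5
pos 6 'a': at 6  → match P7@[5:6]
pos 7 'c': at 7
pos 8 'b': at 8
pos 9 'a': at 9  → match P1@[4:9]
pos 10 'b': at 4 (fail-walked)
pos 11 'c': at 10 (fail-walked)
pos 12 'b': at 4 (fail-walked)
pos 13 'b': at 18
pos 14 'c': at 10 (fail-walked)
pos 15 'a': at 1 (fail-walked)
pos 16 'a': at 2  → match P7@[15:16]
pos 17 'c': at 16
pos 18 'a': at 17  → match P4@[15:18]
pos 19 'c': at 10 (fail-walked)
pos 20 'a': at 1 (fail-walked)
pos 21 'c': at 10 (fail-walked)
pos 22 'c': at 11  → match P6@[21:22]
pos 23 'b': at 4 (fail-walked)
pos 24 'a': at 5
pos 25 'a': at 6  → match P7@[24:25]
pos 26 'c': at 7
pos 27 'b': at 8
pos 28 'a': at 9  → match P1@[23:28]
pos 29 'c': at 10 (fail-walked)
pos 30 'c': at 11  → match P6@[29:30]
pos 31 'c': at 12  → match P6@[30:31]
pos 32 'c': at 12 (fail-walked)  → match P6@[31:32]
pos 33 'b': at 13
pos 34 'a': at 5 (fail-walked)
pos 35 'a': at 6  → match P7@[34:35]
pos 36 'c': at 7
pos 37 'b': at 8
pos 38 'a': at 9  → match P1@[33:38]
pos 39 'b': at 4 (fail-walked)
pos 40 'a': at 5
pos 41 'c': at 10 (fail-walked)
pos 42 'b': at 4 (fail-walked)
pos 43 'b': at 18
pos 44 'c': at 10 (fail-walked)
pos 45 'b': at 4 (fail-walked)
pos 46 'c': at 10 (fail-walked)
pos 47 'c': at 11  → match P6@[46:47]
pos 48 'c': at 12  → match P6@[47:48]
pos 49 'a': at 15  → match P3@[46:49]
pos 50 'b': at 4 (fail-walked)
pos 51 'a': at 5
pos 52 'c': at 10 (fail-walked)
pos 53 'c': at 11  → match P6@[52:53]
pos 54 'c': at 12  → match P6@[53:54]
pos 55 'b': at 13
pos 56 'b': at 14  → match P2@[52:56]
pos 57 'b': at 19 (fail-walked)

Matches: [[3,6],[6,7],[9,1],[16,7],[18,4],[22,6],[25,7],[28,1],[30,6],[31,6],[32,6],[35,7],[38,1],[47,6],[48,6],[49,3],[53,6],[54,6],[56,2]]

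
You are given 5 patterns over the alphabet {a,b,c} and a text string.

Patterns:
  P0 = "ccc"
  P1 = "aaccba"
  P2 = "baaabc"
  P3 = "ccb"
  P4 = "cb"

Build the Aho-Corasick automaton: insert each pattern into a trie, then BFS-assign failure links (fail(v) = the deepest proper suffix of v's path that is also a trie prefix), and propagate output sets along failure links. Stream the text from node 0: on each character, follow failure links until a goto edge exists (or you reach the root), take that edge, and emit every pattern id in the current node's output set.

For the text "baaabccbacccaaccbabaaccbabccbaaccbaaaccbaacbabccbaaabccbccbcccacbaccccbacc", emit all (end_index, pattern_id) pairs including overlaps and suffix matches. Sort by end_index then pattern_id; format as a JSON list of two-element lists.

Build:
Trie (insert patterns):
  0='ε' goto a→4 b→10 c→1
  1='c' goto b→17 c→2
  2='cc' goto b→16 c→3
  3='ccc' goto ·  [P0 ends]
  4='a' goto a→5
  5='aa' goto c→6
  6='aac' goto c→7
  7='aacc' goto b→8
  8='aaccb' goto a→9
  9='aaccba' goto ·  [P1 ends]
  10='b' goto a→11
  11='ba' goto a→12
  12='baa' goto a→13
  13='baaa' goto b→14
  14='baaab' goto c→15
  15='baaabc' goto ·  [P2 ends]
  16='ccb' goto ·  [P3 ends]
  17='cb' goto ·  [P4 ends]

Failure links (BFS by depth):
  n1('c'): parent n0 fail=0; on 'c' 0 → fail=0;  out ∅∪∅=∅
  n4('a'): parent n0 fail=0; on 'a' 0 → fail=0;  out ∅∪∅=∅
  n10('b'): parent n0 fail=0; on 'b' 0 → fail=0;  out ∅∪∅=∅
  n2('cc'): parent n1 fail=0; on 'c' 0 → fail=1;  out ∅∪∅=∅
  n5('aa'): parent n4 fail=0; on 'a' 0 → fail=4;  out ∅∪∅=∅
  n11('ba'): parent n10 fail=0; on 'a' 0 → fail=4;  out ∅∪∅=∅
  n17('cb'): parent n1 fail=0; on 'b' 0 → fail=10;  out {4}∪∅={4}
  n3('ccc'): parent n2 fail=1; on 'c' 1 → fail=2;  out {0}∪∅={0}
  n6('aac'): parent n5 fail=4; on 'c' 4→0 → fail=1;  out ∅∪∅=∅
  n12('baa'): parent n11 fail=4; on 'a' 4 → fail=5;  out ∅∪∅=∅
  n16('ccb'): parent n2 fail=1; on 'b' 1 → fail=17;  out {3}∪{4}={3,4}
  n7('aacc'): parent n6 fail=1; on 'c' 1 → fail=2;  out ∅∪∅=∅
  n13('baaa'): parent n12 fail=5; on 'a' 5→4 → fail=5;  out ∅∪∅=∅
  n8('aaccb'): parent n7 fail=2; on 'b' 2 → fail=16;  out ∅∪{3,4}={3,4}
  n14('baaab'): parent n13 fail=5; on 'b' 5→4→0 → fail=10;  out ∅∪∅=∅
  n9('aaccba'): parent n8 fail=16; on 'a' 16→17→10 → fail=11;  out {1}∪∅={1}
  n15('baaabc'): parent n14 fail=10; on 'c' 10→0 → fail=1;  out {2}∪∅={2}

Scan:
i=0 'b': node 0→10
i=1 'a': node 10→11
i=2 'a': node 11→12
i=3 'a': node 12→13
i=4 'b': node 13→14
i=5 'c': node 14→15  → match P2@[0:5]
i=6 'c': node 15→2 ·f
i=7 'b': node 2→16  → match P3@[5:7],P4@[6:7]
i=8 'a': node 16→11 ·f
i=9 'c': node 11→1 ·f
i=10 'c': node 1→2
i=11 'c': node 2→3  → match P0@[9:11]
i=12 'a': node 3→4 ·f
i=13 'a': node 4→5
i=14 'c': node 5→6
i=15 'c': node 6→7
i=16 'b': node 7→8  → match P3@[14:16],P4@[15:16]
i=17 'a': node 8→9  → match P1@[12:17]
i=18 'b': node 9→10 ·f
i=19 'a': node 10→11
i=20 'a': node 11→12
i=21 'c': node 12→6 ·f
i=22 'c': node 6→7
i=23 'b': node 7→8  → match P3@[21:23],P4@[22:23]
i=24 'a': node 8→9  → match P1@[19:24]
i=25 'b': node 9→10 ·f
i=26 'c': node 10→1 ·f
i=27 'c': node 1→2
i=28 'b': node 2→16  → match P3@[26:28],P4@[27:28]
i=29 'a': node 16→11 ·f
i=30 'a': node 11→12
i=31 'c': node 12→6 ·f
i=32 'c': node 6→7
i=33 'b': node 7→8  → match P3@[31:33],P4@[32:33]
i=34 'a': node 8→9  → match P1@[29:34]
i=35 'a': node 9→12 ·f
i=36 'a': node 12→13
i=37 'c': node 13→6 ·f
i=38 'c': node 6→7
i=39 'b': node 7→8  → match P3@[37:39],P4@[38:39]
i=40 'a': node 8→9  → match P1@[35:40]
i=41 'a': node 9→12 ·f
i=42 'c': node 12→6 ·f
i=43 'b': node 6→17 ·f  → match P4@[42:43]
i=44 'a': node 17→11 ·f
i=45 'b': node 11→10 ·f
i=46 'c': node 10→1 ·f
i=47 'c': node 1→2
i=48 'b': node 2→16  → match P3@[46:48],P4@[47:48]
i=49 'a': node 16→11 ·f
i=50 'a': node 11→12
i=51 'a': node 12→13
i=52 'b': node 13→14
i=53 'c': node 14→15  → match P2@[48:53]
i=54 'c': node 15→2 ·f
i=55 'b': node 2→16  → match P3@[53:55],P4@[54:55]
i=56 'c': node 16→1 ·f
i=57 'c': node 1→2
i=58 'b': node 2→16  → match P3@[56:58],P4@[57:58]
i=59 'c': node 16→1 ·f
i=60 'c': node 1→2
i=61 'c': node 2→3  → match P0@[59:61]
i=62 'a': node 3→4 ·f
i=63 'c': node 4→1 ·f
i=64 'b': node 1→17  → match P4@[63:64]
i=65 'a': node 17→11 ·f
i=66 'c': node 11→1 ·f
i=67 'c': node 1→2
i=68 'c': node 2→3  → match P0@[66:68]
i=69 'c': node 3→3 ·f  → match P0@[67:69]
i=70 'b': node 3→16 ·f  → match P3@[68:70],P4@[69:70]
i=71 'a': node 16→11 ·f
i=72 'c': node 11→1 ·f
i=73 'c': node 1→2

Result: [[5,2],[7,3],[7,4],[11,0],[16,3],[16,4],[17,1],[23,3],[23,4],[24,1],[28,3],[28,4],[33,3],[33,4],[34,1],[39,3],[39,4],[40,1],[43,4],[48,3],[48,4],[53,2],[55,3],[55,4],[58,3],[58,4],[61,0],[64,4],[68,0],[69,0],[70,3],[70,4]]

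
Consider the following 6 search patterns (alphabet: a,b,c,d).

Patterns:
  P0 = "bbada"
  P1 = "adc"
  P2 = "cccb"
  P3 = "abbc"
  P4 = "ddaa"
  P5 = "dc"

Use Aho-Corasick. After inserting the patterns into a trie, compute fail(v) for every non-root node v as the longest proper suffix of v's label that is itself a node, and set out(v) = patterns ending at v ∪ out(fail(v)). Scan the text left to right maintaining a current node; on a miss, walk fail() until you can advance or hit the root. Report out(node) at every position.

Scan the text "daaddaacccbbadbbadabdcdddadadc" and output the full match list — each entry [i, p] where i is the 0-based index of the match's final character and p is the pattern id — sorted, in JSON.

Build:
Trie (insert patterns):
  n0 'ε': a→6 b→1 c→9 d→16
  n1 'b': b→2
  n2 'bb': a→3
  n3 'bba': d→4
  n4 'bbad': a→5
  n5 'bbada': ·  [P0 ends]
  n6 'a': b→13 d→7
  n7 'ad': c→8
  n8 'adc': ·  [P1 ends]
  n9 'c': c→10
  n10 'cc': c→11
  n11 'ccc': b→12
  n12 'cccb': ·  [P2 ends]
  n13 'ab': b→14
  n14 'abb': c→15
  n15 'abbc': ·  [P3 ends]
  n16 'd': c→20 d→17
  n17 'dd': a→18
  n18 'dda': a→19
  n19 'ddaa': ·  [P4 ends]
  n20 'dc': ·  [P5 ends]

BFS fail/out derivation:
  n1('b'): parent n0 fail=0; on 'b' 0 → fail=0;  out ∅∪∅=∅
  n6('a'): parent n0 fail=0; on 'a' 0 → fail=0;  out ∅∪∅=∅
  n9('c'): parent n0 fail=0; on 'c' 0 → fail=0;  out ∅∪∅=∅
  n16('d'): parent n0 fail=0; on 'd' 0 → fail=0;  out ∅∪∅=∅
  n2('bb'): parent n1 fail=0; on 'b' 0 → fail=1;  out ∅∪∅=∅
  n7('ad'): parent n6 fail=0; on 'd' 0 → fail=16;  out ∅∪∅=∅
  n10('cc'): parent n9 fail=0; on 'c' 0 → fail=9;  out ∅∪∅=∅
  n13('ab'): parent n6 fail=0; on 'b' 0 → fail=1;  out ∅∪∅=∅
  n17('dd'): parent n16 fail=0; on 'd' 0 → fail=16;  out ∅∪∅=∅
  n20('dc'): parent n16 fail=0; on 'c' 0 → fail=9;  out {5}∪∅={5}
  n3('bba'): parent n2 fail=1; on 'a' 1→0 → fail=6;  out ∅∪∅=∅
  n8('adc'): parent n7 fail=16; on 'c' 16 → fail=20;  out {1}∪{5}={1,5}
  n11('ccc'): parent n10 fail=9; on 'c' 9 → fail=10;  out ∅∪∅=∅
  n14('abb'): parent n13 fail=1; on 'b' 1 → fail=2;  out ∅∪∅=∅
  n18('dda'): parent n17 fail=16; on 'a' 16→0 → fail=6;  out ∅∪∅=∅
  n4('bbad'): parent n3 fail=6; on 'd' 6 → fail=7;  out ∅∪∅=∅
  n12('cccb'): parent n11 fail=10; on 'b' 10→9→0 → fail=1;  out {2}∪∅={2}
  n15('abbc'): parent n14 fail=2; on 'c' 2→1→0 → fail=9;  out {3}∪∅={3}
  n19('ddaa'): parent n18 fail=6; on 'a' 6→0 → fail=6;  out {4}∪∅={4}
  n5('bbada'): parent n4 fail=7; on 'a' 7→16→0 → fail=6;  out {0}∪∅={0}

Text stream:
[0] read 'd'  n0⇒n16
[1] read 'a'  n16⇒n6 (fail-walked)
[2] read 'a'  n6⇒n6 (fail-walked)
[3] read 'd'  n6⇒n7
[4] read 'd'  n7⇒n17 (fail-walked)
[5] read 'a'  n17⇒n18
[6] read 'a'  n18⇒n19  → match P4@[3:6]
[7] read 'c'  n19⇒n9 (fail-walked)
[8] read 'c'  n9⇒n10
[9] read 'c'  n10⇒n11
[10] read 'b'  n11⇒n12  → match P2@[7:10]
[11] read 'b'  n12⇒n2 (fail-walked)
[12] read 'a'  n2⇒n3
[13] read 'd'  n3⇒n4
[14] read 'b'  n4⇒n1 (fail-walked)
[15] read 'b'  n1⇒n2
[16] read 'a'  n2⇒n3
[17] read 'd'  n3⇒n4
[18] read 'a'  n4⇒n5  → match P0@[14:18]
[19] read 'b'  n5⇒n13 (fail-walked)
[20] read 'd'  n13⇒n16 (fail-walked)
[21] read 'c'  n16⇒n20  → match P5@[20:21]
[22] read 'd'  n20⇒n16 (fail-walked)
[23] read 'd'  n16⇒n17
[24] read 'd'  n17⇒n17 (fail-walked)
[25] read 'a'  n17⇒n18
[26] read 'd'  n18⇒n7 (fail-walked)
[27] read 'a'  n7⇒n6 (fail-walked)
[28] read 'd'  n6⇒n7
[29] read 'c'  n7⇒n8  → match P1@[27:29],P5@[28:29]

All matches (sorted): [[6,4],[10,2],[18,0],[21,5],[29,1],[29,5]]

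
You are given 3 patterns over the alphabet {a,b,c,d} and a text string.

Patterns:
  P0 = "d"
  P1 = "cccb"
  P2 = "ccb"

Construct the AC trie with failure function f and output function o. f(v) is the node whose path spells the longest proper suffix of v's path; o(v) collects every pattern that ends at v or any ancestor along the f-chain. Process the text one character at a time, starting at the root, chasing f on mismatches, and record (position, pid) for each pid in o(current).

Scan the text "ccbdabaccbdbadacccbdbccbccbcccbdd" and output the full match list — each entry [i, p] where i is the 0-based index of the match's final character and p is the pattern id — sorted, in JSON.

Construct AC machine:
Trie nodes:
  n0 'ε': c→2 d→1
  n1 'd': ·  [P0 ends]
  n2 'c': c→3
  n3 'cc': b→6 c→4
  n4 'ccc': b→5
  n5 'cccb': ·  [P1 ends]
  n6 'ccb': ·  [P2 ends]

Failure links (BFS by depth):
  n1('d'): parent n0 fail=0; on 'd' 0 → fail=0;  out {0}∪∅={0}
  n2('c'): parent n0 fail=0; on 'c' 0 → fail=0;  out ∅∪∅=∅
  n3('cc'): parent n2 fail=0; on 'c' 0 → fail=2;  out ∅∪∅=∅
  n4('ccc'): parent n3 fail=2; on 'c' 2 → fail=3;  out ∅∪∅=∅
  n6('ccb'): parent n3 fail=2; on 'b' 2→0 → fail=0;  out {2}∪∅={2}
  n5('cccb'): parent n4 fail=3; on 'b' 3 → fail=6;  out {1}∪{2}={1,2}

Run:
pos 0 'c': at 2
pos 1 'c': at 3
pos 2 'b': at 6  ** P2@[0:2]
pos 3 'd': at 1 (fail-walked)  ** P0@[3:3]
pos 4 'a': at 0 (fail-walked)
pos 5 'b': at 0
pos 6 'a': at 0
pos 7 'c': at 2
pos 8 'c': at 3
pos 9 'b': at 6  ** P2@[7:9]
pos 10 'd': at 1 (fail-walked)  ** P0@[10:10]
pos 11 'b': at 0 (fail-walked)
pos 12 'a': at 0
pos 13 'd': at 1  ** P0@[13:13]
pos 14 'a': at 0 (fail-walked)
pos 15 'c': at 2
pos 16 'c': at 3
pos 17 'c': at 4
pos 18 'b': at 5  ** P1@[15:18],P2@[16:18]
pos 19 'd': at 1 (fail-walked)  ** P0@[19:19]
pos 20 'b': at 0 (fail-walked)
pos 21 'c': at 2
pos 22 'c': at 3
pos 23 'b': at 6  ** P2@[21:23]
pos 24 'c': at 2 (fail-walked)
pos 25 'c': at 3
pos 26 'b': at 6  ** P2@[24:26]
pos 27 'c': at 2 (fail-walked)
pos 28 'c': at 3
pos 29 'c': at 4
pos 30 'b': at 5  ** P1@[27:30],P2@[28:30]
pos 31 'd': at 1 (fail-walked)  ** P0@[31:31]
pos 32 'd': at 1 (fail-walked)  ** P0@[32:32]

All matches (sorted): [[2,2],[3,0],[9,2],[10,0],[13,0],[18,1],[18,2],[19,0],[23,2],[26,2],[30,1],[30,2],[31,0],[32,0]]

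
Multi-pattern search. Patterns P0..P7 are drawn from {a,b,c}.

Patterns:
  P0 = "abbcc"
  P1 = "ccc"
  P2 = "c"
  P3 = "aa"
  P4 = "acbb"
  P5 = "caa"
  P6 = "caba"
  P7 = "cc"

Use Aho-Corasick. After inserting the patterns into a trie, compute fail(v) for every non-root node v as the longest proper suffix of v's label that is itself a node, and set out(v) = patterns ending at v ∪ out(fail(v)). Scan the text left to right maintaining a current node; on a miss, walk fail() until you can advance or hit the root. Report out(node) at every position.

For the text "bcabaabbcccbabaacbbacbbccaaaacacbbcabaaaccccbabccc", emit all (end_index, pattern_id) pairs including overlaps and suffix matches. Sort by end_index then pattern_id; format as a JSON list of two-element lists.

Build:
Trie (insert patterns):
  n0 'ε': a→1 c→6
  n1 'a': a→9 b→2 c→10
  n2 'ab': b→3
  n3 'abb': c→4
  n4 'abbc': c→5
  n5 'abbcc': ·  ←P0
  n6 'c': a→13 c→7  ←P2
  n7 'cc': c→8  ←P7
  n8 'ccc': ·  ←P1
  n9 'aa': ·  ←P3
  n10 'ac': b→11
  n11 'acb': b→12
  n12 'acbb': ·  ←P4
  n13 'ca': a→14 b→15
  n14 'caa': ·  ←P5
  n15 'cab': a→16
  n16 'caba': ·  ←P6

BFS fail/out derivation:
  n1('a'): parent n0 fail=0; on 'a' 0 → fail=0;  out ∅∪∅=∅
  n6('c'): parent n0 fail=0; on 'c' 0 → fail=0;  out {2}∪∅={2}
  n2('ab'): parent n1 fail=0; on 'b' 0 → fail=0;  out ∅∪∅=∅
  n7('cc'): parent n6 fail=0; on 'c' 0 → fail=6;  out {7}∪{2}={2,7}
  n9('aa'): parent n1 fail=0; on 'a' 0 → fail=1;  out {3}∪∅={3}
  n10('ac'): parent n1 fail=0; on 'c' 0 → fail=6;  out ∅∪{2}={2}
  n13('ca'): parent n6 fail=0; on 'a' 0 → fail=1;  out ∅∪∅=∅
  n3('abb'): parent n2 fail=0; on 'b' 0 → fail=0;  out ∅∪∅=∅
  n8('ccc'): parent n7 fail=6; on 'c' 6 → fail=7;  out {1}∪{2,7}={1,2,7}
  n11('acb'): parent n10 fail=6; on 'b' 6→0 → fail=0;  out ∅∪∅=∅
  n14('caa'): parent n13 fail=1; on 'a' 1 → fail=9;  out {5}∪{3}={3,5}
  n15('cab'): parent n13 fail=1; on 'b' 1 → fail=2;  out ∅∪∅=∅
  n4('abbc'): parent n3 fail=0; on 'c' 0 → fail=6;  out ∅∪{2}={2}
  n12('acbb'): parent n11 fail=0; on 'b' 0 → fail=0;  out {4}∪∅={4}
  n16('caba'): parent n15 fail=2; on 'a' 2→0 → fail=1;  out {6}∪∅={6}
  n5('abbcc'): parent n4 fail=6; on 'c' 6 → fail=7;  out {0}∪{2,7}={0,2,7}

Text stream:
pos 0 'b': at 0
pos 1 'c': at 6  → match P2@[1:1]
pos 2 'a': at 13
pos 3 'b': at 15
pos 4 'a': at 16  → match P6@[1:4]
pos 5 'a': at 9 (fail-walked)  → match P3@[4:5]
pos 6 'b': at 2 (fail-walked)
pos 7 'b': at 3
pos 8 'c': at 4  → match P2@[8:8]
pos 9 'c': at 5  → match P0@[5:9],P2@[9:9],P7@[8:9]
pos 10 'c': at 8 (fail-walked)  → match P1@[8:10],P2@[10:10],P7@[9:10]
pos 11 'b': at 0 (fail-walked)
pos 12 'a': at 1
pos 13 'b': at 2
pos 14 'a': at 1 (fail-walked)
pos 15 'a': at 9  → match P3@[14:15]
pos 16 'c': at 10 (fail-walked)  → match P2@[16:16]
pos 17 'b': at 11
pos 18 'b': at 12  → match P4@[15:18]
pos 19 'a': at 1 (fail-walked)
pos 20 'c': at 10  → match P2@[20:20]
pos 21 'b': at 11
pos 22 'b': at 12  → match P4@[19:22]
pos 23 'c': at 6 (fail-walked)  → match P2@[23:23]
pos 24 'c': at 7  → match P2@[24:24],P7@[23:24]
pos 25 'a': at 13 (fail-walked)
pos 26 'a': at 14  → match P3@[25:26],P5@[24:26]
pos 27 'a': at 9 (fail-walked)  → match P3@[26:27]
pos 28 'a': at 9 (fail-walked)  → match P3@[27:28]
pos 29 'c': at 10 (fail-walked)  → match P2@[29:29]
pos 30 'a': at 13 (fail-walked)
pos 31 'c': at 10 (fail-walked)  → match P2@[31:31]
pos 32 'b': at 11
pos 33 'b': at 12  → match P4@[30:33]
pos 34 'c': at 6 (fail-walked)  → match P2@[34:34]
pos 35 'a': at 13
pos 36 'b': at 15
pos 37 'a': at 16  → match P6@[34:37]
pos 38 'a': at 9 (fail-walked)  → match P3@[37:38]
pos 39 'a': at 9 (fail-walked)  → match P3@[38:39]
pos 40 'c': at 10 (fail-walked)  → match P2@[40:40]
pos 41 'c': at 7 (fail-walked)  → match P2@[41:41],P7@[40:41]
pos 42 'c': at 8  → match P1@[40:42],P2@[42:42],P7@[41:42]
pos 43 'c': at 8 (fail-walked)  → match P1@[41:43],P2@[43:43],P7@[42:43]
pos 44 'b': at 0 (fail-walked)
pos 45 'a': at 1
pos 46 'b': at 2
pos 47 'c': at 6 (fail-walked)  → match P2@[47:47]
pos 48 'c': at 7  → match P2@[48:48],P7@[47:48]
pos 49 'c': at 8  → match P1@[47:49],P2@[49:49],P7@[48:49]

Result: [[1,2],[4,6],[5,3],[8,2],[9,0],[9,2],[9,7],[10,1],[10,2],[10,7],[15,3],[16,2],[18,4],[20,2],[22,4],[23,2],[24,2],[24,7],[26,3],[26,5],[27,3],[28,3],[29,2],[31,2],[33,4],[34,2],[37,6],[38,3],[39,3],[40,2],[41,2],[41,7],[42,1],[42,2],[42,7],[43,1],[43,2],[43,7],[47,2],[48,2],[48,7],[49,1],[49,2],[49,7]]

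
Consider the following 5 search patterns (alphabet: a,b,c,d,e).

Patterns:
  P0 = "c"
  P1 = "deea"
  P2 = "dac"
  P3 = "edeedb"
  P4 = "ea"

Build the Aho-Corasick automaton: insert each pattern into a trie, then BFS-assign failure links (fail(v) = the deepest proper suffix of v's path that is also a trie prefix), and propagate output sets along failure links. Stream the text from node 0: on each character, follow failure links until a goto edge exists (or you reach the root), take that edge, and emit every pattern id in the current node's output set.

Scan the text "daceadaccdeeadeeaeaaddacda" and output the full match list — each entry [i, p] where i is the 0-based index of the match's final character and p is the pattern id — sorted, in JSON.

Build:
Trie nodes:
  0='ε' goto c→1 d→2 e→8
  1='c' goto ·  [P0 ends]
  2='d' goto a→6 e→3
  3='de' goto e→4
  4='dee' goto a→5
  5='deea' goto ·  [P1 ends]
  6='da' goto c→7
  7='dac' goto ·  [P2 ends]
  8='e' goto a→14 d→9
  9='ed' goto e→10
  10='ede' goto e→11
  11='edee' goto d→12
  12='edeed' goto b→13
  13='edeedb' goto ·  [P3 ends]
  14='ea' goto ·  [P4 ends]

Failure links (BFS by depth):
  n1('c'): parent n0 fail=0; on 'c' 0 → fail=0;  out {0}∪∅={0}
  n2('d'): parent n0 fail=0; on 'd' 0 → fail=0;  out ∅∪∅=∅
  n8('e'): parent n0 fail=0; on 'e' 0 → fail=0;  out ∅∪∅=∅
  n3('de'): parent n2 fail=0; on 'e' 0 → fail=8;  out ∅∪∅=∅
  n6('da'): parent n2 fail=0; on 'a' 0 → fail=0;  out ∅∪∅=∅
  n9('ed'): parent n8 fail=0; on 'd' 0 → fail=2;  out ∅∪∅=∅
  n14('ea'): parent n8 fail=0; on 'a' 0 → fail=0;  out {4}∪∅={4}
  n4('dee'): parent n3 fail=8; on 'e' 8→0 → fail=8;  out ∅∪∅=∅
  n7('dac'): parent n6 fail=0; on 'c' 0 → fail=1;  out {2}∪{0}={0,2}
  n10('ede'): parent n9 fail=2; on 'e' 2 → fail=3;  out ∅∪∅=∅
  n5('deea'): parent n4 fail=8; on 'a' 8 → fail=14;  out {1}∪{4}={1,4}
  n11('edee'): parent n10 fail=3; on 'e' 3 → fail=4;  out ∅∪∅=∅
  n12('edeed'): parent n11 fail=4; on 'd' 4→8 → fail=9;  out ∅∪∅=∅
  n13('edeedb'): parent n12 fail=9; on 'b' 9→2→0 → fail=0;  out {3}∪∅={3}

Scan:
[0] read 'd'  n0⇒n2
[1] read 'a'  n2⇒n6
[2] read 'c'  n6⇒n7  ** P0@[2:2],P2@[0:2]
[3] read 'e'  n7⇒n8 (fail-walked)
[4] read 'a'  n8⇒n14  ** P4@[3:4]
[5] read 'd'  n14⇒n2 (fail-walked)
[6] read 'a'  n2⇒n6
[7] read 'c'  n6⇒n7  ** P0@[7:7],P2@[5:7]
[8] read 'c'  n7⇒n1 (fail-walked)  ** P0@[8:8]
[9] read 'd'  n1⇒n2 (fail-walked)
[10] read 'e'  n2⇒n3
[11] read 'e'  n3⇒n4
[12] read 'a'  n4⇒n5  ** P1@[9:12],P4@[11:12]
[13] read 'd'  n5⇒n2 (fail-walked)
[14] read 'e'  n2⇒n3
[15] read 'e'  n3⇒n4
[16] read 'a'  n4⇒n5  ** P1@[13:16],P4@[15:16]
[17] read 'e'  n5⇒n8 (fail-walked)
[18] read 'a'  n8⇒n14  ** P4@[17:18]
[19] read 'a'  n14⇒n0 (fail-walked)
[20] read 'd'  n0⇒n2
[21] read 'd'  n2⇒n2 (fail-walked)
[22] read 'a'  n2⇒n6
[23] read 'c'  n6⇒n7  ** P0@[23:23],P2@[21:23]
[24] read 'd'  n7⇒n2 (fail-walked)
[25] read 'a'  n2⇒n6

Matches: [[2,0],[2,2],[4,4],[7,0],[7,2],[8,0],[12,1],[12,4],[16,1],[16,4],[18,4],[23,0],[23,2]]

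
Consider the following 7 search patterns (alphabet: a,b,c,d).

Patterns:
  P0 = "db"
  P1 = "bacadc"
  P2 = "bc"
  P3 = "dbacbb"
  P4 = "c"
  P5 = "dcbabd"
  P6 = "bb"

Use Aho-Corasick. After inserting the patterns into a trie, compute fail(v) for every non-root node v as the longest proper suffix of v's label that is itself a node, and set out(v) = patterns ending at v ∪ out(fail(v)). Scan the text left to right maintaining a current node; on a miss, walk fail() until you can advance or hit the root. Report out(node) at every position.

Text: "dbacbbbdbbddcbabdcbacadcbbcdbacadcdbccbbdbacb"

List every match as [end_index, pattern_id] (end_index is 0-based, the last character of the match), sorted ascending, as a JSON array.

Build:
Trie (insert patterns):
  n0 'ε': b→3 c→14 d→1
  n1 'd': b→2 c→15
  n2 'db': a→10  [P0 ends]
  n3 'b': a→4 b→20 c→9
  n4 'ba': c→5
  n5 'bac': a→6
  n6 'baca': d→7
  n7 'bacad': c→8
  n8 'bacadc': ·  [P1 ends]
  n9 'bc': ·  [P2 ends]
  n10 'dba': c→11
  n11 'dbac': b→12
  n12 'dbacb': b→13
  n13 'dbacbb': ·  [P3 ends]
  n14 'c': ·  [P4 ends]
  n15 'dc': b→16
  n16 'dcb': a→17
  n17 'dcba': b→18
  n18 'dcbab': d→19
  n19 'dcbabd': ·  [P5 ends]
  n20 'bb': ·  [P6 ends]

BFS fail/out derivation:
  n1('d'): parent n0 fail=0; on 'd' 0 → fail=0;  out ∅∪∅=∅
  n3('b'): parent n0 fail=0; on 'b' 0 → fail=0;  out ∅∪∅=∅
  n14('c'): parent n0 fail=0; on 'c' 0 → fail=0;  out {4}∪∅={4}
  n2('db'): parent n1 fail=0; on 'b' 0 → fail=3;  out {0}∪∅={0}
  n4('ba'): parent n3 fail=0; on 'a' 0 → fail=0;  out ∅∪∅=∅
  n9('bc'): parent n3 fail=0; on 'c' 0 → fail=14;  out {2}∪{4}={2,4}
  n15('dc'): parent n1 fail=0; on 'c' 0 → fail=14;  out ∅∪{4}={4}
  n20('bb'): parent n3 fail=0; on 'b' 0 → fail=3;  out {6}∪∅={6}
  n5('bac'): parent n4 fail=0; on 'c' 0 → fail=14;  out ∅∪{4}={4}
  n10('dba'): parent n2 fail=3; on 'a' 3 → fail=4;  out ∅∪∅=∅
  n16('dcb'): parent n15 fail=14; on 'b' 14→0 → fail=3;  out ∅∪∅=∅
  n6('baca'): parent n5 fail=14; on 'a' 14→0 → fail=0;  out ∅∪∅=∅
  n11('dbac'): parent n10 fail=4; on 'c' 4 → fail=5;  out ∅∪{4}={4}
  n17('dcba'): parent n16 fail=3; on 'a' 3 → fail=4;  out ∅∪∅=∅
  n7('bacad'): parent n6 fail=0; on 'd' 0 → fail=1;  out ∅∪∅=∅
  n12('dbacb'): parent n11 fail=5; on 'b' 5→14→0 → fail=3;  out ∅∪∅=∅
  n18('dcbab'): parent n17 fail=4; on 'b' 4→0 → fail=3;  out ∅∪∅=∅
  n8('bacadc'): parent n7 fail=1; on 'c' 1 → fail=15;  out {1}∪{4}={1,4}
  n13('dbacbb'): parent n12 fail=3; on 'b' 3 → fail=20;  out {3}∪{6}={3,6}
  n19('dcbabd'): parent n18 fail=3; on 'd' 3→0 → fail=1;  out {5}∪∅={5}

Text stream:
pos 0 'd': at 1
pos 1 'b': at 2  ** P0@[0:1]
pos 2 'a': at 10
pos 3 'c': at 11  ** P4@[3:3]
pos 4 'b': at 12
pos 5 'b': at 13  ** P3@[0:5],P6@[4:5]
pos 6 'b': at 20 (fail-walked)  ** P6@[5:6]
pos 7 'd': at 1 (fail-walked)
pos 8 'b': at 2  ** P0@[7:8]
pos 9 'b': at 20 (fail-walked)  ** P6@[8:9]
pos 10 'd': at 1 (fail-walked)
pos 11 'd': at 1 (fail-walked)
pos 12 'c': at 15  ** P4@[12:12]
pos 13 'b': at 16
pos 14 'a': at 17
pos 15 'b': at 18
pos 16 'd': at 19  ** P5@[11:16]
pos 17 'c': at 15 (fail-walked)  ** P4@[17:17]
pos 18 'b': at 16
pos 19 'a': at 17
pos 20 'c': at 5 (fail-walked)  ** P4@[20:20]
pos 21 'a': at 6
pos 22 'd': at 7
pos 23 'c': at 8  ** P1@[18:23],P4@[23:23]
pos 24 'b': at 16 (fail-walked)
pos 25 'b': at 20 (fail-walked)  ** P6@[24:25]
pos 26 'c': at 9 (fail-walked)  ** P2@[25:26],P4@[26:26]
pos 27 'd': at 1 (fail-walked)
pos 28 'b': at 2  ** P0@[27:28]
pos 29 'a': at 10
pos 30 'c': at 11  ** P4@[30:30]
pos 31 'a': at 6 (fail-walked)
pos 32 'd': at 7
pos 33 'c': at 8  ** P1@[28:33],P4@[33:33]
pos 34 'd': at 1 (fail-walked)
pos 35 'b': at 2  ** P0@[34:35]
pos 36 'c': at 9 (fail-walked)  ** P2@[35:36],P4@[36:36]
pos 37 'c': at 14 (fail-walked)  ** P4@[37:37]
pos 38 'b': at 3 (fail-walked)
pos 39 'b': at 20  ** P6@[38:39]
pos 40 'd': at 1 (fail-walked)
pos 41 'b': at 2  ** P0@[40:41]
pos 42 'a': at 10
pos 43 'c': at 11  ** P4@[43:43]
pos 44 'b': at 12

Result: [[1,0],[3,4],[5,3],[5,6],[6,6],[8,0],[9,6],[12,4],[16,5],[17,4],[20,4],[23,1],[23,4],[25,6],[26,2],[26,4],[28,0],[30,4],[33,1],[33,4],[35,0],[36,2],[36,4],[37,4],[39,6],[41,0],[43,4]]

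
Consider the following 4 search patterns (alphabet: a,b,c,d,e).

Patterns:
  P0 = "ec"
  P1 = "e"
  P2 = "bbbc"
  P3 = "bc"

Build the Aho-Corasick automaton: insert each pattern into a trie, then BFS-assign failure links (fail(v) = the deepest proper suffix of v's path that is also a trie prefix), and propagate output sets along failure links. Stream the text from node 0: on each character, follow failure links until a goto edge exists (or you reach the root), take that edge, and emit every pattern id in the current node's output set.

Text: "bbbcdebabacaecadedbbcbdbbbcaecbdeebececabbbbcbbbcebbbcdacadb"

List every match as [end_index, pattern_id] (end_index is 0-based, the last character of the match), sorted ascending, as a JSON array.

Construct AC machine:
Trie nodes:
  n0 'ε': b→3 e→1
  n1 'e': c→2  [P1 ends]
  n2 'ec': ·  [P0 ends]
  n3 'b': b→4 c→7
  n4 'bb': b→5
  n5 'bbb': c→6
  n6 'bbbc': ·  [P2 ends]
  n7 'bc': ·  [P3 ends]

Failure links (BFS by depth):
  fail(1) 'e': from fail(0)=0 chase 'e': 0 ⇒ 0;  out={1}∪out(0)={1}
  fail(3) 'b': from fail(0)=0 chase 'b': 0 ⇒ 0;  out=∅∪out(0)=∅
  fail(2) 'ec': from fail(1)=0 chase 'c': 0 ⇒ 0;  out={0}∪out(0)={0}
  fail(4) 'bb': from fail(3)=0 chase 'b': 0 ⇒ 3;  out=∅∪out(3)=∅
  fail(7) 'bc': from fail(3)=0 chase 'c': 0 ⇒ 0;  out={3}∪out(0)={3}
  fail(5) 'bbb': from fail(4)=3 chase 'b': 3 ⇒ 4;  out=∅∪out(4)=∅
  fail(6) 'bbbc': from fail(5)=4 chase 'c': 4→3 ⇒ 7;  out={2}∪out(7)={2,3}

Text stream:
i=0 'b': node 0→3
i=1 'b': node 3→4
i=2 'b': node 4→5
i=3 'c': node 5→6  → match P2@[0:3],P3@[2:3]
i=4 'd': node 6→0 (via fail)
i=5 'e': node 0→1  → match P1@[5:5]
i=6 'b': node 1→3 (via fail)
i=7 'a': node 3→0 (via fail)
i=8 'b': node 0→3
i=9 'a': node 3→0 (via fail)
i=10 'c': node 0→0
i=11 'a': node 0→0
i=12 'e': node 0→1  → match P1@[12:12]
i=13 'c': node 1→2  → match P0@[12:13]
i=14 'a': node 2→0 (via fail)
i=15 'd': node 0→0
i=16 'e': node 0→1  → match P1@[16:16]
i=17 'd': node 1→0 (via fail)
i=18 'b': node 0→3
i=19 'b': node 3→4
i=20 'c': node 4→7 (via fail)  → match P3@[19:20]
i=21 'b': node 7→3 (via fail)
i=22 'd': node 3→0 (via fail)
i=23 'b': node 0→3
i=24 'b': node 3→4
i=25 'b': node 4→5
i=26 'c': node 5→6  → match P2@[23:26],P3@[25:26]
i=27 'a': node 6→0 (via fail)
i=28 'e': node 0→1  → match P1@[28:28]
i=29 'c': node 1→2  → match P0@[28:29]
i=30 'b': node 2→3 (via fail)
i=31 'd': node 3→0 (via fail)
i=32 'e': node 0→1  → match P1@[32:32]
i=33 'e': node 1→1 (via fail)  → match P1@[33:33]
i=34 'b': node 1→3 (via fail)
i=35 'e': node 3→1 (via fail)  → match P1@[35:35]
i=36 'c': node 1→2  → match P0@[35:36]
i=37 'e': node 2→1 (via fail)  → match P1@[37:37]
i=38 'c': node 1→2  → match P0@[37:38]
i=39 'a': node 2→0 (via fail)
i=40 'b': node 0→3
i=41 'b': node 3→4
i=42 'b': node 4→5
i=43 'b': node 5→5 (via fail)
i=44 'c': node 5→6  → match P2@[41:44],P3@[43:44]
i=45 'b': node 6→3 (via fail)
i=46 'b': node 3→4
i=47 'b': node 4→5
i=48 'c': node 5→6  → match P2@[45:48],P3@[47:48]
i=49 'e': node 6→1 (via fail)  → match P1@[49:49]
i=50 'b': node 1→3 (via fail)
i=51 'b': node 3→4
i=52 'b': node 4→5
i=53 'c': node 5→6  → match P2@[50:53],P3@[52:53]
i=54 'd': node 6→0 (via fail)
i=55 'a': node 0→0
i=56 'c': node 0→0
i=57 'a': node 0→0
i=58 'd': node 0→0
i=59 'b': node 0→3

Matches: [[3,2],[3,3],[5,1],[12,1],[13,0],[16,1],[20,3],[26,2],[26,3],[28,1],[29,0],[32,1],[33,1],[35,1],[36,0],[37,1],[38,0],[44,2],[44,3],[48,2],[48,3],[49,1],[53,2],[53,3]]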